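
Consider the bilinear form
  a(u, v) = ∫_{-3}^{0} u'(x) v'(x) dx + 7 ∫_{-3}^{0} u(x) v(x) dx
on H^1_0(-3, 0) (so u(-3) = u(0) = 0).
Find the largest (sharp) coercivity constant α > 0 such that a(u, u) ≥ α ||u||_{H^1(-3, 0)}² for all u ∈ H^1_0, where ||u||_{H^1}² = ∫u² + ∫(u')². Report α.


α = 1

Coercivity of a(·,·) on H^1_0(-3, 0) means a(u, u) ≥ α ||u||_{H^1}² for every u ∈ H^1_0.
The interval has length L = 3, and Poincaré/coercivity depend only on L. Here a(u, u) = ∫(u')² + (7)·∫u².
Here c = 7 ≥ 1, so a(u,u) = ∫(u')² + c∫u² ≥ ∫(u')² + ∫u² = ||u||_{H^1}², i.e. α = 1 works. No larger α is possible: a(u,u) ≥ α||u||_{H^1}² means (1−α)∫(u')² ≥ (α−c)∫u², and for the modes u_n = sin(nπ(x−x₀)/L) (x₀ the left endpoint) one has ∫u_n²/∫(u_n')² = (L/(nπ))² → 0, so a(u_n,u_n)/||u_n||_{H^1}² → 1. Hence the optimal constant is α = 1.
Therefore α = 1.


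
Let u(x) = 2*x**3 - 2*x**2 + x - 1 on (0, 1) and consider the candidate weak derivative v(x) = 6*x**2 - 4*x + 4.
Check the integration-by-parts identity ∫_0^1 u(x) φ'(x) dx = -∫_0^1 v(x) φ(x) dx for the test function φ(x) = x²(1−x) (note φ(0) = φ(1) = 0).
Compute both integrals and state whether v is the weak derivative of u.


LHS = -1/12, RHS = -1/3. No, v is not the weak derivative of u.

u(x) = 2*x**3 - 2*x**2 + x - 1, classical derivative u'(x) = 6*x**2 - 4*x + 1.
φ(x) = x²(1−x), so φ'(x) = x*(2 - 3*x).
Note φ(0) = φ(1) = 0, so the boundary term u·φ vanishes.
LHS = ∫_0^1 u(x) φ'(x) dx = ∫_0^1 (-6*x^5 + 10*x^4 - 7*x^3 + 5*x^2 - 2*x) dx. Term by term:
  ∫_0^1 -6*x^5 dx = -1;  ∫_0^1 10*x^4 dx = 2;  ∫_0^1 -7*x^3 dx = -7/4;
  ∫_0^1 5*x^2 dx = 5/3;  ∫_0^1 -2*x dx = -1.
Sum: -1 + 2 − 7/4 + 5/3 − 1 = -1/12.
So LHS = -1/12.
∫_0^1 v(x) φ(x) dx = ∫_0^1 (-6*x^5 + 10*x^4 - 8*x^3 + 4*x^2) dx. Term by term:
  ∫_0^1 -6*x^5 dx = -1;  ∫_0^1 10*x^4 dx = 2;  ∫_0^1 -8*x^3 dx = -2;
  ∫_0^1 4*x^2 dx = 4/3.
Sum: -1 + 2 − 2 + 4/3 = 1/3.
So RHS = -∫_0^1 v(x) φ(x) dx = -1/3.
LHS − RHS = 1/4 ≠ 0, so the identity fails.
(For a valid weak derivative the identity must hold for EVERY test function, in particular this one. The failure shows v is NOT the weak derivative of u.)
Correct weak derivative would be u'(x) = 6*x**2 - 4*x + 1.


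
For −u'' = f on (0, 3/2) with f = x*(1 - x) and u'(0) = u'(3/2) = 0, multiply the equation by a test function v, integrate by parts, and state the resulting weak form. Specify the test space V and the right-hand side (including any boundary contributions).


V = H^1(0, 3/2) (no boundary constraint on v; u is determined up to an additive constant); weak form: ∫_0^3/2 u'v' dx = ∫_0^3/2 (x*(1 - x)) v dx for all v ∈ V.

Multiply both sides by a test function v and integrate from 0 to 3/2:
  ∫_0^3/2 −u''(x) v(x) dx = ∫_0^3/2 f(x) v(x) dx.
Integrate the LHS by parts once:
  ∫_0^3/2 −u'' v dx = −[u'(x) v(x)]_0^3/2 + ∫_0^3/2 u'(x) v'(x) dx.
Thus ∫_0^3/2 u'(x) v'(x) dx = ∫_0^3/2 f(x) v(x) dx + [u'(x) v(x)]_0^3/2.
Choose V so that boundary terms are either known or forced to vanish.
u has homogeneous Neumann: u'(0) = u'(3/2) = 0. So [u' v]_0^3/2 = 0·v(3/2) − 0·v(0) = 0 for any v; take V = H^1(0, 3/2).
Weak formulation: find u (satisfying any essential BC) such that ∫_0^3/2 u'(x) v'(x) dx = ∫_0^3/2 f v dx for all v ∈ V (homogeneous Neumann, so boundary terms vanish).
Substituting f(x) = x*(1 - x), the right-hand side is ∫_0^3/2 (x*(1 - x)) v dx.
Compatibility check (pure Neumann): taking v ≡ 1 ∈ V gives 0 = ∫_0^3/2 f dx + (0) − (0), i.e. ∫_0^3/2 f dx must equal u'(0) − u'(3/2) = 0. Indeed ∫_0^3/2 (x*(1 - x)) dx = 0, so the data are compatible. The solution is then unique only up to an additive constant (fix it e.g. by requiring ∫_0^3/2 u dx = 0).


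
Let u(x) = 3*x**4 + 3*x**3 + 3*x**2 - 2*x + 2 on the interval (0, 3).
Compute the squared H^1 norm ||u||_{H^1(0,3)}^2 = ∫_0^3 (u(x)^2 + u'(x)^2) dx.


||u||_{H^1}^2 = 17843691/140

The H^1 norm (squared) on an interval (0, L) is
  ||u||_{H^1}^2 = ∫_0^L u(x)^2 dx + ∫_0^L u'(x)^2 dx.
Compute u'(x) = 12*x**3 + 9*x**2 + 6*x - 2.
Then u(x)^2 = 9*x**8 + 18*x**7 + 27*x**6 + 6*x**5 + 9*x**4 + 16*x**2 - 8*x + 4 and u'(x)^2 = 144*x**6 + 216*x**5 + 225*x**4 + 60*x**3 - 24*x + 4.
Integrate each monomial from 0 to 3 using ∫_0^3 c·x^n dx = c·3^(n+1)/(n+1):
  ∫_0^3 u(x)^2 dx = ∫_0^3 (9*x^8 + 18*x^7 + 27*x^6 + 6*x^5 + 9*x^4 + 16*x^2 - 8*x + 4) dx. Term by term:
    ∫_0^3 9*x^8 dx = 19683;  ∫_0^3 18*x^7 dx = 59049/4;  ∫_0^3 27*x^6 dx = 59049/7;
    ∫_0^3 6*x^5 dx = 729;  ∫_0^3 9*x^4 dx = 2187/5;  ∫_0^3 16*x^2 dx = 144;
    ∫_0^3 -8*x dx = -36;  ∫_0^3 4 dx = 12.
  Sum: 19683 + 59049/4 + 59049/7 + 729 + 2187/5 + 144 − 36 + 12 = 6183411/140.
  ∫_0^3 u'(x)^2 dx = ∫_0^3 (144*x^6 + 216*x^5 + 225*x^4 + 60*x^3 - 24*x + 4) dx. Term by term:
    ∫_0^3 144*x^6 dx = 314928/7;  ∫_0^3 216*x^5 dx = 26244;  ∫_0^3 225*x^4 dx = 10935;
    ∫_0^3 60*x^3 dx = 1215;  ∫_0^3 -24*x dx = -108;  ∫_0^3 4 dx = 12.
  Sum: 314928/7 + 26244 + 10935 + 1215 − 108 + 12 = 583014/7.
Adding: ||u||_{H^1}^2 = 6183411/140 + 583014/7 = 17843691/140.


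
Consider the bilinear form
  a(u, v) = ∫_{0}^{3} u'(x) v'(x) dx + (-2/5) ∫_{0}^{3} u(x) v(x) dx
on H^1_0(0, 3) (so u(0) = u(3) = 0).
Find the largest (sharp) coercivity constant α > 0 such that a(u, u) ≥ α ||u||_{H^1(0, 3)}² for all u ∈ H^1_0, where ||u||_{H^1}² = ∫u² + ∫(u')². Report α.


α = (-18/5 + π^2)/(9 + π^2)

Coercivity of a(·,·) on H^1_0(0, 3) means a(u, u) ≥ α ||u||_{H^1}² for every u ∈ H^1_0.
The interval has length L = 3, and Poincaré/coercivity depend only on L. Here a(u, u) = ∫(u')² + (-2/5)·∫u².
Here c = -2/5 < 0 with |c| < (π/L)² = π^2/9, so coercivity still holds. The condition a(u,u) ≥ α||u||_{H^1}² reads (1−α)∫(u')² ≥ (α−c)∫u². Any admissible α is ≤ 1 (rapidly oscillating u have ∫u²/∫(u')² → 0), and α = 1 would force 0 ≥ (1−c)∫u², impossible since c < 1; so 1−α > 0. By the sharp Poincaré inequality on H^1_0 of an interval of length L, ∫(u')² ≥ (π/L)²∫u² with equality for the first sine mode sin(π(x−x₀)/L) (x₀ the left endpoint), so the inequality holds for all u iff (1−α)(π/L)² ≥ α − c, i.e. α ≤ ((π/L)² + c)/((π/L)² + 1) = (1 + c(L/π)²)/(1 + (L/π)²). (Direct route, valid since c ≤ 0: Poincaré gives c∫u² ≥ c(L/π)²∫(u')², so a(u,u) ≥ (1 + c(L/π)²)∫(u')², while ||u||_{H^1}² ≤ (1 + (L/π)²)∫(u')²; dividing yields the same α.) With (π/L)² = π^2/9 and c = -2/5, the largest admissible constant is α = ((π/L)² + c)/((π/L)² + 1).
Simplifying, α = (-18/5 + π^2)/(9 + π^2).


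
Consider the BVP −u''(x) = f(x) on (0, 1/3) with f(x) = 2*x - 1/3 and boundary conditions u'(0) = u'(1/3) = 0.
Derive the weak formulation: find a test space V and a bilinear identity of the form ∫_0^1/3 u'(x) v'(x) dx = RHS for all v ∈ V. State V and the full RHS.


V = H^1(0, 1/3) (no boundary constraint on v; u is determined up to an additive constant); weak form: ∫_0^1/3 u'v' dx = ∫_0^1/3 (2*x - 1/3) v dx for all v ∈ V.

Multiply both sides by a test function v and integrate from 0 to 1/3:
  ∫_0^1/3 −u''(x) v(x) dx = ∫_0^1/3 f(x) v(x) dx.
Integrate the LHS by parts once:
  ∫_0^1/3 −u'' v dx = −[u'(x) v(x)]_0^1/3 + ∫_0^1/3 u'(x) v'(x) dx.
Thus ∫_0^1/3 u'(x) v'(x) dx = ∫_0^1/3 f(x) v(x) dx + [u'(x) v(x)]_0^1/3.
Choose V so that boundary terms are either known or forced to vanish.
u has homogeneous Neumann: u'(0) = u'(1/3) = 0. So [u' v]_0^1/3 = 0·v(1/3) − 0·v(0) = 0 for any v; take V = H^1(0, 1/3).
Weak formulation: find u (satisfying any essential BC) such that ∫_0^1/3 u'(x) v'(x) dx = ∫_0^1/3 f v dx for all v ∈ V (homogeneous Neumann, so boundary terms vanish).
Substituting f(x) = 2*x - 1/3, the right-hand side is ∫_0^1/3 (2*x - 1/3) v dx.
Compatibility check (pure Neumann): taking v ≡ 1 ∈ V gives 0 = ∫_0^1/3 f dx + (0) − (0), i.e. ∫_0^1/3 f dx must equal u'(0) − u'(1/3) = 0. Indeed ∫_0^1/3 (2*x - 1/3) dx = 0, so the data are compatible. The solution is then unique only up to an additive constant (fix it e.g. by requiring ∫_0^1/3 u dx = 0).


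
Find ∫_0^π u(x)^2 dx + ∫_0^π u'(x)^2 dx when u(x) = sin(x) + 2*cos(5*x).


||u||_{H^1(0,π)}^2 = 53*π

u'(x) = -10*sin(5*x) + cos(x).
Expand u² and (u')² and integrate term by term on (0, π), using: for integers n ≥ 1, ∫_0^π sin²(nx) dx = ∫_0^π cos²(nx) dx = π/2; for n ≠ n', ∫_0^π sin(nx)sin(n'x) dx = ∫_0^π cos(nx)cos(n'x) dx = 0; and by product-to-sum, ∫_0^π sin(nx)cos(n'x) dx = ½∫_0^π [sin((n+n')x) + sin((n−n')x)] dx, which is 0 when n+n' is even and 2n/(n²−n'²) when n+n' is odd (it need not vanish on (0, π)).
  u² squared terms: (2)²·∫cos(5x)² dx = 4·π/2 = 2*π;  (1)²·∫sin(x)² dx = 1·π/2 = π/2.
  u² cross terms: 2·(2)·(1)·∫cos(5x)·sin(x) dx = 4·(0) = 0.
  So ∫_0^π u² dx = 2*π + π/2 + 0 = 5*π/2.
  (u')² squared terms: (-10)²·∫sin(5x)² dx = 100·π/2 = 50*π;  (1)²·∫cos(x)² dx = 1·π/2 = π/2.
  (u')² cross terms: 2·(-10)·(1)·∫sin(5x)·cos(x) dx = -20·(0) = 0.
  So ∫_0^π (u')² dx = 50*π + π/2 + 0 = 101*π/2.
||u||_{H^1}^2 = (5*π/2) + (101*π/2) = 53*π.


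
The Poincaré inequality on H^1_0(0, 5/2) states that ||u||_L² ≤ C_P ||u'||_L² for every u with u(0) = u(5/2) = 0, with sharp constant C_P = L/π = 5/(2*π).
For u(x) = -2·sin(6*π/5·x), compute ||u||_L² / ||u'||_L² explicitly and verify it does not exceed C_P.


||u||_L² / ||u'||_L² = 5/(6*π) < C_P = 5/(2*π).

u(x) = -2·sin(6*π/5·x), so u'(x) = -12*π*cos(6*π*x/5)/5.
Writing u(x) = A·sin(kπx/L) with A = -2 and k = 3, use ∫_0^L sin²(kπx/L) dx = L/2 and ∫_0^L cos²(kπx/L) dx = L/2.
u² = 4·sin²(6*π/5·x) and (u')² = 144*π^2/25·cos²(6*π/5·x), and each of sin², cos² integrates to L/2 = 5/4 over (0, 5/2).
∫_0^5/2 u² dx = 5, so ||u||_L² = sqrt(5).
∫_0^5/2 (u')² dx = 36*π^2/5, so ||u'||_L² = 6*sqrt(5)*π/5.
Ratio ||u||_L² / ||u'||_L² = 5/(6*π).
Sharp Poincaré constant on H^1_0(0, 5/2) is C_P = L/π = 5/(2*π), achieved by sin(2*π/5·x).
This is the k = 3 harmonic; the ratio L/(kπ) is strictly less than C_P = L/π, consistent with the sharp inequality ||u||_L² ≤ C_P ||u'||_L².


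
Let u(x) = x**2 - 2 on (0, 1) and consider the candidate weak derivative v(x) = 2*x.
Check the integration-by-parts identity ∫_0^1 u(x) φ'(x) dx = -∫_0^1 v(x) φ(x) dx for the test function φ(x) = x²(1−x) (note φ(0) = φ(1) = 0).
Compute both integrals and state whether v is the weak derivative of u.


LHS = -1/10, RHS = -1/10. Yes, v = u' weakly.

u(x) = x**2 - 2, classical derivative u'(x) = 2*x.
φ(x) = x²(1−x), so φ'(x) = x*(2 - 3*x).
Note φ(0) = φ(1) = 0, so the boundary term u·φ vanishes.
LHS = ∫_0^1 u(x) φ'(x) dx = ∫_0^1 (-3*x^4 + 2*x^3 + 6*x^2 - 4*x) dx. Term by term:
  ∫_0^1 -3*x^4 dx = -3/5;  ∫_0^1 2*x^3 dx = 1/2;  ∫_0^1 6*x^2 dx = 2;
  ∫_0^1 -4*x dx = -2.
Sum: -3/5 + 1/2 + 2 − 2 = -1/10.
So LHS = -1/10.
∫_0^1 v(x) φ(x) dx = ∫_0^1 (-2*x^4 + 2*x^3) dx. Term by term:
  ∫_0^1 -2*x^4 dx = -2/5;  ∫_0^1 2*x^3 dx = 1/2.
Sum: -2/5 + 1/2 = 1/10.
So RHS = -∫_0^1 v(x) φ(x) dx = -1/10.
LHS = RHS, so the identity holds for this test φ.
Moreover u is smooth here and v(x) = u'(x) = 2*x pointwise, so the identity holds for every test function. Hence v is the weak derivative of u.


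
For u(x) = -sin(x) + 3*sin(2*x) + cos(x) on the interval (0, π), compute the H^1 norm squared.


||u||_{H^1(0,π)}^2 = 16 + 49*π/2

u'(x) = -sin(x) - cos(x) + 6*cos(2*x).
Expand u² and (u')² and integrate term by term on (0, π), using: for integers n ≥ 1, ∫_0^π sin²(nx) dx = ∫_0^π cos²(nx) dx = π/2; for n ≠ n', ∫_0^π sin(nx)sin(n'x) dx = ∫_0^π cos(nx)cos(n'x) dx = 0; and by product-to-sum, ∫_0^π sin(nx)cos(n'x) dx = ½∫_0^π [sin((n+n')x) + sin((n−n')x)] dx, which is 0 when n+n' is even and 2n/(n²−n'²) when n+n' is odd (it need not vanish on (0, π)).
  u² squared terms: (-1)²·∫sin(x)² dx = 1·π/2 = π/2;  (3)²·∫sin(2x)² dx = 9·π/2 = 9*π/2;  (1)²·∫cos(x)² dx = 1·π/2 = π/2.
  u² cross terms: 2·(-1)·(3)·∫sin(x)·sin(2x) dx = -6·(0) = 0;  2·(-1)·(1)·∫sin(x)·cos(x) dx = -2·(0) = 0;  2·(3)·(1)·∫sin(2x)·cos(x) dx = 6·(4/3) = 8.
  So ∫_0^π u² dx = π/2 + 9*π/2 + π/2 + 0 + 0 + 8 = 8 + 11*π/2.
  (u')² squared terms: (-1)²·∫cos(x)² dx = 1·π/2 = π/2;  (-1)²·∫sin(x)² dx = 1·π/2 = π/2;  (6)²·∫cos(2x)² dx = 36·π/2 = 18*π.
  (u')² cross terms: 2·(-1)·(-1)·∫cos(x)·sin(x) dx = 2·(0) = 0;  2·(-1)·(6)·∫cos(x)·cos(2x) dx = -12·(0) = 0;  2·(-1)·(6)·∫sin(x)·cos(2x) dx = -12·(-2/3) = 8.
  So ∫_0^π (u')² dx = π/2 + π/2 + 18*π + 0 + 0 + 8 = 8 + 19*π.
||u||_{H^1}^2 = (8 + 11*π/2) + (8 + 19*π) = 16 + 49*π/2.


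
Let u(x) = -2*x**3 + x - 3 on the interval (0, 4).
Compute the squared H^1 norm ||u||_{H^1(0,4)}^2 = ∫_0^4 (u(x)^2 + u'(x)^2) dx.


||u||_{H^1}^2 = 1726328/105

The H^1 norm (squared) on an interval (0, L) is
  ||u||_{H^1}^2 = ∫_0^L u(x)^2 dx + ∫_0^L u'(x)^2 dx.
Compute u'(x) = 1 - 6*x**2.
Then u(x)^2 = 4*x**6 - 4*x**4 + 12*x**3 + x**2 - 6*x + 9 and u'(x)^2 = 36*x**4 - 12*x**2 + 1.
Integrate each monomial from 0 to 4 using ∫_0^4 c·x^n dx = c·4^(n+1)/(n+1):
  ∫_0^4 u(x)^2 dx = ∫_0^4 (4*x^6 - 4*x^4 + 12*x^3 + x^2 - 6*x + 9) dx. Term by term:
    ∫_0^4 4*x^6 dx = 65536/7;  ∫_0^4 -4*x^4 dx = -4096/5;  ∫_0^4 12*x^3 dx = 768;
    ∫_0^4 x^2 dx = 64/3;  ∫_0^4 -6*x dx = -48;  ∫_0^4 9 dx = 36.
  Sum: 65536/7 − 4096/5 + 768 + 64/3 − 48 + 36 = 978644/105.
  ∫_0^4 u'(x)^2 dx = ∫_0^4 (36*x^4 - 12*x^2 + 1) dx. Term by term:
    ∫_0^4 36*x^4 dx = 36864/5;  ∫_0^4 -12*x^2 dx = -256;  ∫_0^4 1 dx = 4.
  Sum: 36864/5 − 256 + 4 = 35604/5.
Adding: ||u||_{H^1}^2 = 978644/105 + 35604/5 = 1726328/105.


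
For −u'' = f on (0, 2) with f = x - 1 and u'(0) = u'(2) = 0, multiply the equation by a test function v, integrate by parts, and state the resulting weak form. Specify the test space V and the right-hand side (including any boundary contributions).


V = H^1(0, 2) (no boundary constraint on v; u is determined up to an additive constant); weak form: ∫_0^2 u'v' dx = ∫_0^2 (x - 1) v dx for all v ∈ V.

Multiply both sides by a test function v and integrate from 0 to 2:
  ∫_0^2 −u''(x) v(x) dx = ∫_0^2 f(x) v(x) dx.
Integrate the LHS by parts once:
  ∫_0^2 −u'' v dx = −[u'(x) v(x)]_0^2 + ∫_0^2 u'(x) v'(x) dx.
Thus ∫_0^2 u'(x) v'(x) dx = ∫_0^2 f(x) v(x) dx + [u'(x) v(x)]_0^2.
Choose V so that boundary terms are either known or forced to vanish.
u has homogeneous Neumann: u'(0) = u'(2) = 0. So [u' v]_0^2 = 0·v(2) − 0·v(0) = 0 for any v; take V = H^1(0, 2).
Weak formulation: find u (satisfying any essential BC) such that ∫_0^2 u'(x) v'(x) dx = ∫_0^2 f v dx for all v ∈ V (homogeneous Neumann, so boundary terms vanish).
Substituting f(x) = x - 1, the right-hand side is ∫_0^2 (x - 1) v dx.
Compatibility check (pure Neumann): taking v ≡ 1 ∈ V gives 0 = ∫_0^2 f dx + (0) − (0), i.e. ∫_0^2 f dx must equal u'(0) − u'(2) = 0. Indeed ∫_0^2 (x - 1) dx = 0, so the data are compatible. The solution is then unique only up to an additive constant (fix it e.g. by requiring ∫_0^2 u dx = 0).


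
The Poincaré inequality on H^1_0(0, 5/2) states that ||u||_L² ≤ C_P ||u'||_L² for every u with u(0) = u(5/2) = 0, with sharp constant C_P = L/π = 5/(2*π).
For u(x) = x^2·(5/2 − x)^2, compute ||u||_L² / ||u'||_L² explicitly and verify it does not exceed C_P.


||u||_L² / ||u'||_L² = 5*sqrt(3)/12 < C_P = 5/(2*π).

u(x) = x^2·(5/2 − x)^2, so u'(x) = x*(2*x - 5)*(4*x - 5)/2.
u(x) = x^2·(5/2 − x)^2 vanishes at x = 0 and x = 5/2, so u ∈ H^1_0(0, 5/2). Differentiate via the product rule and integrate the resulting polynomials term by term.
  ∫_0^5/2 u² dx = ∫_0^5/2 (x^8 - 10*x^7 + 75*x^6/2 - 125*x^5/2 + 625*x^4/16) dx. Term by term:
    ∫_0^5/2 x^8 dx = 1953125/4608;  ∫_0^5/2 -10*x^7 dx = -1953125/1024;  ∫_0^5/2 75*x^6/2 dx = 5859375/1792;
    ∫_0^5/2 -125*x^5/2 dx = -1953125/768;  ∫_0^5/2 625*x^4/16 dx = 390625/512.
  Sum: 1953125/4608 − 1953125/1024 + 5859375/1792 − 1953125/768 + 390625/512 = 390625/64512.
  ∫_0^5/2 (u')² dx = ∫_0^5/2 (16*x^6 - 120*x^5 + 325*x^4 - 375*x^3 + 625*x^2/4) dx. Term by term:
    ∫_0^5/2 16*x^6 dx = 78125/56;  ∫_0^5/2 -120*x^5 dx = -78125/16;  ∫_0^5/2 325*x^4 dx = 203125/32;
    ∫_0^5/2 -375*x^3 dx = -234375/64;  ∫_0^5/2 625*x^2/4 dx = 78125/96.
  Sum: 78125/56 − 78125/16 + 203125/32 − 234375/64 + 78125/96 = 15625/1344.
∫_0^5/2 u² dx = 390625/64512, so ||u||_L² = 625*sqrt(7)/672.
∫_0^5/2 (u')² dx = 15625/1344, so ||u'||_L² = 125*sqrt(21)/168.
Ratio ||u||_L² / ||u'||_L² = 5*sqrt(3)/12.
Sharp Poincaré constant on H^1_0(0, 5/2) is C_P = L/π = 5/(2*π), achieved by sin(2*π/5·x).
A polynomial bump cannot attain the sharp Poincaré constant (only the first sine eigenfunction does), so the ratio is strictly less than C_P, consistent with ||u||_L² ≤ C_P ||u'||_L².


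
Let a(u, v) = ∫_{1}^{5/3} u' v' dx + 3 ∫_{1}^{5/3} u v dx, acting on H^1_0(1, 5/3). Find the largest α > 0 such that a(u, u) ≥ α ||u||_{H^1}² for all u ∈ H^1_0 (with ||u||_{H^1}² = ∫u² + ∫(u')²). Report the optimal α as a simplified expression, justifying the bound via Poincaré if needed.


α = 1

Coercivity of a(·,·) on H^1_0(1, 5/3) means a(u, u) ≥ α ||u||_{H^1}² for every u ∈ H^1_0.
The interval has length L = 2/3, and Poincaré/coercivity depend only on L. Here a(u, u) = ∫(u')² + (3)·∫u².
Here c = 3 ≥ 1, so a(u,u) = ∫(u')² + c∫u² ≥ ∫(u')² + ∫u² = ||u||_{H^1}², i.e. α = 1 works. No larger α is possible: a(u,u) ≥ α||u||_{H^1}² means (1−α)∫(u')² ≥ (α−c)∫u², and for the modes u_n = sin(nπ(x−x₀)/L) (x₀ the left endpoint) one has ∫u_n²/∫(u_n')² = (L/(nπ))² → 0, so a(u_n,u_n)/||u_n||_{H^1}² → 1. Hence the optimal constant is α = 1.
Therefore α = 1.


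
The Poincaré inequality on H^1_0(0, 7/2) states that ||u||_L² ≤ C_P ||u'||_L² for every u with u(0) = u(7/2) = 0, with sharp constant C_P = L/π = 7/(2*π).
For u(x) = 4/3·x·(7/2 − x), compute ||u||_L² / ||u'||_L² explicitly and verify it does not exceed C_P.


||u||_L² / ||u'||_L² = 7*sqrt(10)/20 < C_P = 7/(2*π).

u(x) = 4/3·x·(7/2 − x), so u'(x) = 14/3 - 8*x/3.
u(x) = 4/3·x·(7/2 − x) vanishes at x = 0 and x = 7/2, so u ∈ H^1_0(0, 7/2). Differentiate via the product rule and integrate the resulting polynomials term by term.
  ∫_0^7/2 u² dx = ∫_0^7/2 (16*x^4/9 - 112*x^3/9 + 196*x^2/9) dx. Term by term:
    ∫_0^7/2 16*x^4/9 dx = 16807/90;  ∫_0^7/2 -112*x^3/9 dx = -16807/36;  ∫_0^7/2 196*x^2/9 dx = 16807/54.
  Sum: 16807/90 − 16807/36 + 16807/54 = 16807/540.
  ∫_0^7/2 (u')² dx = ∫_0^7/2 (64*x^2/9 - 224*x/9 + 196/9) dx. Term by term:
    ∫_0^7/2 64*x^2/9 dx = 2744/27;  ∫_0^7/2 -224*x/9 dx = -1372/9;  ∫_0^7/2 196/9 dx = 686/9.
  Sum: 2744/27 − 1372/9 + 686/9 = 686/27.
∫_0^7/2 u² dx = 16807/540, so ||u||_L² = 49*sqrt(105)/90.
∫_0^7/2 (u')² dx = 686/27, so ||u'||_L² = 7*sqrt(42)/9.
Ratio ||u||_L² / ||u'||_L² = 7*sqrt(10)/20.
Sharp Poincaré constant on H^1_0(0, 7/2) is C_P = L/π = 7/(2*π), achieved by sin(2*π/7·x).
A polynomial bump cannot attain the sharp Poincaré constant (only the first sine eigenfunction does), so the ratio is strictly less than C_P, consistent with ||u||_L² ≤ C_P ||u'||_L².


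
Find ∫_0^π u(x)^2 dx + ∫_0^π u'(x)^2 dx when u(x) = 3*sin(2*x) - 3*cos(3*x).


||u||_{H^1(0,π)}^2 = 144 + 135*π/2

u'(x) = 9*sin(3*x) + 6*cos(2*x).
Expand u² and (u')² and integrate term by term on (0, π), using: for integers n ≥ 1, ∫_0^π sin²(nx) dx = ∫_0^π cos²(nx) dx = π/2; for n ≠ n', ∫_0^π sin(nx)sin(n'x) dx = ∫_0^π cos(nx)cos(n'x) dx = 0; and by product-to-sum, ∫_0^π sin(nx)cos(n'x) dx = ½∫_0^π [sin((n+n')x) + sin((n−n')x)] dx, which is 0 when n+n' is even and 2n/(n²−n'²) when n+n' is odd (it need not vanish on (0, π)).
  u² squared terms: (-3)²·∫cos(3x)² dx = 9·π/2 = 9*π/2;  (3)²·∫sin(2x)² dx = 9·π/2 = 9*π/2.
  u² cross terms: 2·(-3)·(3)·∫cos(3x)·sin(2x) dx = -18·(-4/5) = 72/5.
  So ∫_0^π u² dx = 9*π/2 + 9*π/2 + 72/5 = 72/5 + 9*π.
  (u')² squared terms: (6)²·∫cos(2x)² dx = 36·π/2 = 18*π;  (9)²·∫sin(3x)² dx = 81·π/2 = 81*π/2.
  (u')² cross terms: 2·(6)·(9)·∫cos(2x)·sin(3x) dx = 108·(6/5) = 648/5.
  So ∫_0^π (u')² dx = 18*π + 81*π/2 + 648/5 = 648/5 + 117*π/2.
||u||_{H^1}^2 = (72/5 + 9*π) + (648/5 + 117*π/2) = 144 + 135*π/2.


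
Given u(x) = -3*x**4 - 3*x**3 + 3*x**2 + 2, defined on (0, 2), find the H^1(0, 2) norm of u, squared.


||u||_{H^1}^2 = 171576/35

The H^1 norm (squared) on an interval (0, L) is
  ||u||_{H^1}^2 = ∫_0^L u(x)^2 dx + ∫_0^L u'(x)^2 dx.
Compute u'(x) = -12*x**3 - 9*x**2 + 6*x.
Then u(x)^2 = 9*x**8 + 18*x**7 - 9*x**6 - 18*x**5 - 3*x**4 - 12*x**3 + 12*x**2 + 4 and u'(x)^2 = 144*x**6 + 216*x**5 - 63*x**4 - 108*x**3 + 36*x**2.
Integrate each monomial from 0 to 2 using ∫_0^2 c·x^n dx = c·2^(n+1)/(n+1):
  ∫_0^2 u(x)^2 dx = ∫_0^2 (9*x^8 + 18*x^7 - 9*x^6 - 18*x^5 - 3*x^4 - 12*x^3 + 12*x^2 + 4) dx. Term by term:
    ∫_0^2 9*x^8 dx = 512;  ∫_0^2 18*x^7 dx = 576;  ∫_0^2 -9*x^6 dx = -1152/7;
    ∫_0^2 -18*x^5 dx = -192;  ∫_0^2 -3*x^4 dx = -96/5;  ∫_0^2 -12*x^3 dx = -48;
    ∫_0^2 12*x^2 dx = 32;  ∫_0^2 4 dx = 8.
  Sum: 512 + 576 − 1152/7 − 192 − 96/5 − 48 + 32 + 8 = 24648/35.
  ∫_0^2 u'(x)^2 dx = ∫_0^2 (144*x^6 + 216*x^5 - 63*x^4 - 108*x^3 + 36*x^2) dx. Term by term:
    ∫_0^2 144*x^6 dx = 18432/7;  ∫_0^2 216*x^5 dx = 2304;  ∫_0^2 -63*x^4 dx = -2016/5;
    ∫_0^2 -108*x^3 dx = -432;  ∫_0^2 36*x^2 dx = 96.
  Sum: 18432/7 + 2304 − 2016/5 − 432 + 96 = 146928/35.
Adding: ||u||_{H^1}^2 = 24648/35 + 146928/35 = 171576/35.


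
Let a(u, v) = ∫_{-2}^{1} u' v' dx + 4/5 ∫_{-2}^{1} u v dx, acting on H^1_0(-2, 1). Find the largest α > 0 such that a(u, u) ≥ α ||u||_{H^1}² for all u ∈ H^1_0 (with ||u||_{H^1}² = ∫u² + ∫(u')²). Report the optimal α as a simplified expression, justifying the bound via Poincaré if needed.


α = (36/5 + π^2)/(9 + π^2)

Coercivity of a(·,·) on H^1_0(-2, 1) means a(u, u) ≥ α ||u||_{H^1}² for every u ∈ H^1_0.
The interval has length L = 3, and Poincaré/coercivity depend only on L. Here a(u, u) = ∫(u')² + (4/5)·∫u².
Here 0 < c = 4/5 < 1. The condition a(u,u) ≥ α||u||_{H^1}² reads (1−α)∫(u')² ≥ (α−c)∫u². Any admissible α is ≤ 1 (rapidly oscillating u have ∫u²/∫(u')² → 0), and α = 1 would force 0 ≥ (1−c)∫u², impossible since c < 1; so 1−α > 0. By the sharp Poincaré inequality on H^1_0 of an interval of length L, ∫(u')² ≥ (π/L)²∫u² with equality for the first sine mode sin(π(x−x₀)/L) (x₀ the left endpoint), so the inequality holds for all u iff (1−α)(π/L)² ≥ α − c, i.e. α ≤ ((π/L)² + c)/((π/L)² + 1) = (1 + c(L/π)²)/(1 + (L/π)²). With (π/L)² = π^2/9 and c = 4/5, the largest admissible constant is α = ((π/L)² + c)/((π/L)² + 1).
Simplifying, α = (36/5 + π^2)/(9 + π^2).


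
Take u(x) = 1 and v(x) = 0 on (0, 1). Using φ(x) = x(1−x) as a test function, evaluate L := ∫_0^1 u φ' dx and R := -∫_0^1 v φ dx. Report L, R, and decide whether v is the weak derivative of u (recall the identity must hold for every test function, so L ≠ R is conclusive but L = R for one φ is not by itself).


LHS = 0, RHS = 0. Yes, v = u' weakly.

u(x) = 1, classical derivative u'(x) = 0.
φ(x) = x(1−x), so φ'(x) = 1 - 2*x.
Note φ(0) = φ(1) = 0, so the boundary term u·φ vanishes.
LHS = ∫_0^1 u(x) φ'(x) dx = ∫_0^1 (1 - 2*x) dx. Term by term:
  ∫_0^1 -2*x dx = -1;  ∫_0^1 1 dx = 1.
Sum: -1 + 1 = 0.
So LHS = 0.
∫_0^1 v(x) φ(x) dx = ∫_0^1 (0) dx. Term by term:
  ∫_0^1 0 dx = 0.
So RHS = -∫_0^1 v(x) φ(x) dx = 0.
LHS = RHS, so the identity holds for this test φ.
Moreover u is smooth here and v(x) = u'(x) = 0 pointwise, so the identity holds for every test function. Hence v is the weak derivative of u.


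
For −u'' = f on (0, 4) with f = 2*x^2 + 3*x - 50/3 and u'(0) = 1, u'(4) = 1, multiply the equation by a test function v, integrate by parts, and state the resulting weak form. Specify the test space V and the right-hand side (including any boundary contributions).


V = H^1(0, 4) (v unrestricted at boundary; u is determined up to an additive constant); weak form: ∫_0^4 u'v' dx = ∫_0^4 (2*x^2 + 3*x - 50/3) v dx + v(4) − v(0) for all v ∈ V.

Multiply both sides by a test function v and integrate from 0 to 4:
  ∫_0^4 −u''(x) v(x) dx = ∫_0^4 f(x) v(x) dx.
Integrate the LHS by parts once:
  ∫_0^4 −u'' v dx = −[u'(x) v(x)]_0^4 + ∫_0^4 u'(x) v'(x) dx.
Thus ∫_0^4 u'(x) v'(x) dx = ∫_0^4 f(x) v(x) dx + [u'(x) v(x)]_0^4.
Choose V so that boundary terms are either known or forced to vanish.
u has inhomogeneous Neumann u'(0) = 1, u'(4) = 1. [u' v]_0^4 = (1)·v(4) − (1)·v(0) = v(4) − v(0). Take V = H^1(0, 4); boundary term becomes part of RHS.
Weak formulation: find u (satisfying any essential BC) such that ∫_0^4 u'(x) v'(x) dx = ∫_0^4 f v dx + v(4) − v(0) for all v ∈ V (Neumann data are natural BCs: they enter the RHS as boundary terms).
Substituting f(x) = 2*x^2 + 3*x - 50/3, the right-hand side is ∫_0^4 (2*x^2 + 3*x - 50/3) v dx + v(4) − v(0).
Compatibility check (pure Neumann): taking v ≡ 1 ∈ V gives 0 = ∫_0^4 f dx + (1) − (1), i.e. ∫_0^4 f dx must equal u'(0) − u'(4) = 0. Indeed ∫_0^4 (2*x^2 + 3*x - 50/3) dx = 0, so the data are compatible. The solution is then unique only up to an additive constant (fix it e.g. by requiring ∫_0^4 u dx = 0).


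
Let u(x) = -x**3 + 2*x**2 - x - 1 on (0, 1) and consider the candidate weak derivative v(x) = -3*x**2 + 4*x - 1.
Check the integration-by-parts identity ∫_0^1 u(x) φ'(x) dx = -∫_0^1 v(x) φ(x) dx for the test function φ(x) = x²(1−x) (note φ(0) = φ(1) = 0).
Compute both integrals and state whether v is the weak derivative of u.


LHS = -1/60, RHS = -1/60. Yes, v = u' weakly.

u(x) = -x**3 + 2*x**2 - x - 1, classical derivative u'(x) = -3*x**2 + 4*x - 1.
φ(x) = x²(1−x), so φ'(x) = x*(2 - 3*x).
Note φ(0) = φ(1) = 0, so the boundary term u·φ vanishes.
LHS = ∫_0^1 u(x) φ'(x) dx = ∫_0^1 (3*x^5 - 8*x^4 + 7*x^3 + x^2 - 2*x) dx. Term by term:
  ∫_0^1 3*x^5 dx = 1/2;  ∫_0^1 -8*x^4 dx = -8/5;  ∫_0^1 7*x^3 dx = 7/4;
  ∫_0^1 x^2 dx = 1/3;  ∫_0^1 -2*x dx = -1.
Sum: 1/2 − 8/5 + 7/4 + 1/3 − 1 = -1/60.
So LHS = -1/60.
∫_0^1 v(x) φ(x) dx = ∫_0^1 (3*x^5 - 7*x^4 + 5*x^3 - x^2) dx. Term by term:
  ∫_0^1 3*x^5 dx = 1/2;  ∫_0^1 -7*x^4 dx = -7/5;  ∫_0^1 5*x^3 dx = 5/4;
  ∫_0^1 -x^2 dx = -1/3.
Sum: 1/2 − 7/5 + 5/4 − 1/3 = 1/60.
So RHS = -∫_0^1 v(x) φ(x) dx = -1/60.
LHS = RHS, so the identity holds for this test φ.
Moreover u is smooth here and v(x) = u'(x) = -3*x**2 + 4*x - 1 pointwise, so the identity holds for every test function. Hence v is the weak derivative of u.


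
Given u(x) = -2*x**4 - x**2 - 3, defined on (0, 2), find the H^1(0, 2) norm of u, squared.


||u||_{H^1}^2 = 113630/63

The H^1 norm (squared) on an interval (0, L) is
  ||u||_{H^1}^2 = ∫_0^L u(x)^2 dx + ∫_0^L u'(x)^2 dx.
Compute u'(x) = -8*x**3 - 2*x.
Then u(x)^2 = 4*x**8 + 4*x**6 + 13*x**4 + 6*x**2 + 9 and u'(x)^2 = 64*x**6 + 32*x**4 + 4*x**2.
Integrate each monomial from 0 to 2 using ∫_0^2 c·x^n dx = c·2^(n+1)/(n+1):
  ∫_0^2 u(x)^2 dx = ∫_0^2 (4*x^8 + 4*x^6 + 13*x^4 + 6*x^2 + 9) dx. Term by term:
    ∫_0^2 4*x^8 dx = 2048/9;  ∫_0^2 4*x^6 dx = 512/7;  ∫_0^2 13*x^4 dx = 416/5;
    ∫_0^2 6*x^2 dx = 16;  ∫_0^2 9 dx = 18.
  Sum: 2048/9 + 512/7 + 416/5 + 16 + 18 = 131638/315.
  ∫_0^2 u'(x)^2 dx = ∫_0^2 (64*x^6 + 32*x^4 + 4*x^2) dx. Term by term:
    ∫_0^2 64*x^6 dx = 8192/7;  ∫_0^2 32*x^4 dx = 1024/5;  ∫_0^2 4*x^2 dx = 32/3.
  Sum: 8192/7 + 1024/5 + 32/3 = 145504/105.
Adding: ||u||_{H^1}^2 = 131638/315 + 145504/105 = 113630/63.


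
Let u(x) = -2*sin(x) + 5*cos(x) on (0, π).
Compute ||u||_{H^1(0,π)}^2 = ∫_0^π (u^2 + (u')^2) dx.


||u||_{H^1(0,π)}^2 = 29*π

u'(x) = -5*sin(x) - 2*cos(x).
Expand u² and (u')² and integrate term by term on (0, π), using: for integers n ≥ 1, ∫_0^π sin²(nx) dx = ∫_0^π cos²(nx) dx = π/2; for n ≠ n', ∫_0^π sin(nx)sin(n'x) dx = ∫_0^π cos(nx)cos(n'x) dx = 0; and by product-to-sum, ∫_0^π sin(nx)cos(n'x) dx = ½∫_0^π [sin((n+n')x) + sin((n−n')x)] dx, which is 0 when n+n' is even and 2n/(n²−n'²) when n+n' is odd (it need not vanish on (0, π)).
  u² squared terms: (-2)²·∫sin(x)² dx = 4·π/2 = 2*π;  (5)²·∫cos(x)² dx = 25·π/2 = 25*π/2.
  u² cross terms: 2·(-2)·(5)·∫sin(x)·cos(x) dx = -20·(0) = 0.
  So ∫_0^π u² dx = 2*π + 25*π/2 + 0 = 29*π/2.
  (u')² squared terms: (-5)²·∫sin(x)² dx = 25·π/2 = 25*π/2;  (-2)²·∫cos(x)² dx = 4·π/2 = 2*π.
  (u')² cross terms: 2·(-5)·(-2)·∫sin(x)·cos(x) dx = 20·(0) = 0.
  So ∫_0^π (u')² dx = 25*π/2 + 2*π + 0 = 29*π/2.
||u||_{H^1}^2 = (29*π/2) + (29*π/2) = 29*π.


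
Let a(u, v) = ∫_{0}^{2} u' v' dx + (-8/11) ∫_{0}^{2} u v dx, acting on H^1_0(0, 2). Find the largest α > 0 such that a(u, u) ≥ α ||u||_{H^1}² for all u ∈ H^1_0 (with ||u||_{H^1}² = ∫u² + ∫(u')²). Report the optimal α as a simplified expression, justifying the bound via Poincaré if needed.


α = (-32/11 + π^2)/(4 + π^2)

Coercivity of a(·,·) on H^1_0(0, 2) means a(u, u) ≥ α ||u||_{H^1}² for every u ∈ H^1_0.
The interval has length L = 2, and Poincaré/coercivity depend only on L. Here a(u, u) = ∫(u')² + (-8/11)·∫u².
Here c = -8/11 < 0 with |c| < (π/L)² = π^2/4, so coercivity still holds. The condition a(u,u) ≥ α||u||_{H^1}² reads (1−α)∫(u')² ≥ (α−c)∫u². Any admissible α is ≤ 1 (rapidly oscillating u have ∫u²/∫(u')² → 0), and α = 1 would force 0 ≥ (1−c)∫u², impossible since c < 1; so 1−α > 0. By the sharp Poincaré inequality on H^1_0 of an interval of length L, ∫(u')² ≥ (π/L)²∫u² with equality for the first sine mode sin(π(x−x₀)/L) (x₀ the left endpoint), so the inequality holds for all u iff (1−α)(π/L)² ≥ α − c, i.e. α ≤ ((π/L)² + c)/((π/L)² + 1) = (1 + c(L/π)²)/(1 + (L/π)²). (Direct route, valid since c ≤ 0: Poincaré gives c∫u² ≥ c(L/π)²∫(u')², so a(u,u) ≥ (1 + c(L/π)²)∫(u')², while ||u||_{H^1}² ≤ (1 + (L/π)²)∫(u')²; dividing yields the same α.) With (π/L)² = π^2/4 and c = -8/11, the largest admissible constant is α = ((π/L)² + c)/((π/L)² + 1).
Simplifying, α = (-32/11 + π^2)/(4 + π^2).


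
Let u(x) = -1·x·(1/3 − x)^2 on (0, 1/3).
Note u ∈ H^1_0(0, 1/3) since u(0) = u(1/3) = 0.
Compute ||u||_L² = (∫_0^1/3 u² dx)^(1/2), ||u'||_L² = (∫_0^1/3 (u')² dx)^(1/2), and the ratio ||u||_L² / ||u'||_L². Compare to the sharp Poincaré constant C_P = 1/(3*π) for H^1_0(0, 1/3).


||u||_L² / ||u'||_L² = sqrt(14)/42 < C_P = 1/(3*π).

u(x) = -1·x·(1/3 − x)^2, so u'(x) = (1 - 9*x)*(3*x - 1)/9.
u(x) = -1·x·(1/3 − x)^2 vanishes at x = 0 and x = 1/3, so u ∈ H^1_0(0, 1/3). Differentiate via the product rule and integrate the resulting polynomials term by term.
  ∫_0^1/3 u² dx = ∫_0^1/3 (x^6 - 4*x^5/3 + 2*x^4/3 - 4*x^3/27 + x^2/81) dx. Term by term:
    ∫_0^1/3 x^6 dx = 1/15309;  ∫_0^1/3 -4*x^5/3 dx = -2/6561;  ∫_0^1/3 2*x^4/3 dx = 2/3645;
    ∫_0^1/3 -4*x^3/27 dx = -1/2187;  ∫_0^1/3 x^2/81 dx = 1/6561.
  Sum: 1/15309 − 2/6561 + 2/3645 − 1/2187 + 1/6561 = 1/229635.
  ∫_0^1/3 (u')² dx = ∫_0^1/3 (9*x^4 - 8*x^3 + 22*x^2/9 - 8*x/27 + 1/81) dx. Term by term:
    ∫_0^1/3 9*x^4 dx = 1/135;  ∫_0^1/3 -8*x^3 dx = -2/81;  ∫_0^1/3 22*x^2/9 dx = 22/729;
    ∫_0^1/3 -8*x/27 dx = -4/243;  ∫_0^1/3 1/81 dx = 1/243.
  Sum: 1/135 − 2/81 + 22/729 − 4/243 + 1/243 = 2/3645.
∫_0^1/3 u² dx = 1/229635, so ||u||_L² = sqrt(35)/2835.
∫_0^1/3 (u')² dx = 2/3645, so ||u'||_L² = sqrt(10)/135.
Ratio ||u||_L² / ||u'||_L² = sqrt(14)/42.
Sharp Poincaré constant on H^1_0(0, 1/3) is C_P = L/π = 1/(3*π), achieved by sin(3*π·x).
A polynomial bump cannot attain the sharp Poincaré constant (only the first sine eigenfunction does), so the ratio is strictly less than C_P, consistent with ||u||_L² ≤ C_P ||u'||_L².


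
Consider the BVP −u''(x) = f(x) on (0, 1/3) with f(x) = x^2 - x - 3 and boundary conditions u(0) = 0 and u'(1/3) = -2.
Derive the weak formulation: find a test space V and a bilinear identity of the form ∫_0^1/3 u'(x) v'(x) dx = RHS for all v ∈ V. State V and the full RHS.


V = {v ∈ H^1(0, 1/3) : v(0) = 0} (test functions vanish at x = 0 where u is specified); weak form: ∫_0^1/3 u'v' dx = ∫_0^1/3 (x^2 - x - 3) v dx − 2·v(1/3) for all v ∈ V.

Multiply both sides by a test function v and integrate from 0 to 1/3:
  ∫_0^1/3 −u''(x) v(x) dx = ∫_0^1/3 f(x) v(x) dx.
Integrate the LHS by parts once:
  ∫_0^1/3 −u'' v dx = −[u'(x) v(x)]_0^1/3 + ∫_0^1/3 u'(x) v'(x) dx.
Thus ∫_0^1/3 u'(x) v'(x) dx = ∫_0^1/3 f(x) v(x) dx + [u'(x) v(x)]_0^1/3.
Choose V so that boundary terms are either known or forced to vanish.
Mixed BC: u(0) = 0 (Dirichlet) and u'(1/3) = -2 (Neumann). Define V = {v ∈ H^1(0, 1/3) : v(0) = 0}. Then [u' v]_0^1/3 = u'(1/3)·v(1/3) − u'(0)·0 = − 2·v(1/3).
Weak formulation: find u (satisfying any essential BC) such that ∫_0^1/3 u'(x) v'(x) dx = ∫_0^1/3 f v dx − 2·v(1/3) for all v ∈ V (Dirichlet at 0 absorbed into V; Neumann datum at x = 1/3 contributes the boundary term).
Substituting f(x) = x^2 - x - 3, the right-hand side is ∫_0^1/3 (x^2 - x - 3) v dx − 2·v(1/3).


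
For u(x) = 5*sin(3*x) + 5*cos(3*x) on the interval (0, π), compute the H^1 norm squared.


||u||_{H^1(0,π)}^2 = 250*π

u'(x) = -15*sin(3*x) + 15*cos(3*x).
Expand u² and (u')² and integrate term by term on (0, π), using: for integers n ≥ 1, ∫_0^π sin²(nx) dx = ∫_0^π cos²(nx) dx = π/2; for n ≠ n', ∫_0^π sin(nx)sin(n'x) dx = ∫_0^π cos(nx)cos(n'x) dx = 0; and by product-to-sum, ∫_0^π sin(nx)cos(n'x) dx = ½∫_0^π [sin((n+n')x) + sin((n−n')x)] dx, which is 0 when n+n' is even and 2n/(n²−n'²) when n+n' is odd (it need not vanish on (0, π)).
  u² squared terms: (5)²·∫cos(3x)² dx = 25·π/2 = 25*π/2;  (5)²·∫sin(3x)² dx = 25·π/2 = 25*π/2.
  u² cross terms: 2·(5)·(5)·∫cos(3x)·sin(3x) dx = 50·(0) = 0.
  So ∫_0^π u² dx = 25*π/2 + 25*π/2 + 0 = 25*π.
  (u')² squared terms: (-15)²·∫sin(3x)² dx = 225·π/2 = 225*π/2;  (15)²·∫cos(3x)² dx = 225·π/2 = 225*π/2.
  (u')² cross terms: 2·(-15)·(15)·∫sin(3x)·cos(3x) dx = -450·(0) = 0.
  So ∫_0^π (u')² dx = 225*π/2 + 225*π/2 + 0 = 225*π.
||u||_{H^1}^2 = (25*π) + (225*π) = 250*π.


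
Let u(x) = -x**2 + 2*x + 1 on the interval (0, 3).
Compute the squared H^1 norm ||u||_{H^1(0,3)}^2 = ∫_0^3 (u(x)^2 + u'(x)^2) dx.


||u||_{H^1}^2 = 93/5

The H^1 norm (squared) on an interval (0, L) is
  ||u||_{H^1}^2 = ∫_0^L u(x)^2 dx + ∫_0^L u'(x)^2 dx.
Compute u'(x) = 2 - 2*x.
Then u(x)^2 = x**4 - 4*x**3 + 2*x**2 + 4*x + 1 and u'(x)^2 = 4*x**2 - 8*x + 4.
Integrate each monomial from 0 to 3 using ∫_0^3 c·x^n dx = c·3^(n+1)/(n+1):
  ∫_0^3 u(x)^2 dx = ∫_0^3 (x^4 - 4*x^3 + 2*x^2 + 4*x + 1) dx. Term by term:
    ∫_0^3 x^4 dx = 243/5;  ∫_0^3 -4*x^3 dx = -81;  ∫_0^3 2*x^2 dx = 18;
    ∫_0^3 4*x dx = 18;  ∫_0^3 1 dx = 3.
  Sum: 243/5 − 81 + 18 + 18 + 3 = 33/5.
  ∫_0^3 u'(x)^2 dx = ∫_0^3 (4*x^2 - 8*x + 4) dx. Term by term:
    ∫_0^3 4*x^2 dx = 36;  ∫_0^3 -8*x dx = -36;  ∫_0^3 4 dx = 12.
  Sum: 36 − 36 + 12 = 12.
Adding: ||u||_{H^1}^2 = 33/5 + 12 = 93/5.


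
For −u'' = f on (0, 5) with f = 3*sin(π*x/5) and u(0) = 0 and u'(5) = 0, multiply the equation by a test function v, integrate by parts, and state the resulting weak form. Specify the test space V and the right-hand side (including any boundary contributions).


V = {v ∈ H^1(0, 5) : v(0) = 0} (test functions vanish at x = 0 where u is specified); weak form: ∫_0^5 u'v' dx = ∫_0^5 (3*sin(π*x/5)) v dx for all v ∈ V.

Multiply both sides by a test function v and integrate from 0 to 5:
  ∫_0^5 −u''(x) v(x) dx = ∫_0^5 f(x) v(x) dx.
Integrate the LHS by parts once:
  ∫_0^5 −u'' v dx = −[u'(x) v(x)]_0^5 + ∫_0^5 u'(x) v'(x) dx.
Thus ∫_0^5 u'(x) v'(x) dx = ∫_0^5 f(x) v(x) dx + [u'(x) v(x)]_0^5.
Choose V so that boundary terms are either known or forced to vanish.
Mixed BC: u(0) = 0 (Dirichlet) and u'(5) = 0 (Neumann). Define V = {v ∈ H^1(0, 5) : v(0) = 0}. Then [u' v]_0^5 = u'(5)·v(5) − u'(0)·0 = 0.
Weak formulation: find u (satisfying any essential BC) such that ∫_0^5 u'(x) v'(x) dx = ∫_0^5 f v dx for all v ∈ V (Dirichlet at 0 absorbed into V; the Neumann datum at x = 5 is zero, so no boundary term remains).
Substituting f(x) = 3*sin(π*x/5), the right-hand side is ∫_0^5 (3*sin(π*x/5)) v dx.


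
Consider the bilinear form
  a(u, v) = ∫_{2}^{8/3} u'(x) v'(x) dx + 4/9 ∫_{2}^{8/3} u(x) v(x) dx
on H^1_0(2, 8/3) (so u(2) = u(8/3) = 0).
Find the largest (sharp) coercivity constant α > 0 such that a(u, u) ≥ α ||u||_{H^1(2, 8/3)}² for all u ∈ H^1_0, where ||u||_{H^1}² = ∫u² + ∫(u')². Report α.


α = (16 + 81*π^2)/(9*(4 + 9*π^2))

Coercivity of a(·,·) on H^1_0(2, 8/3) means a(u, u) ≥ α ||u||_{H^1}² for every u ∈ H^1_0.
The interval has length L = 2/3, and Poincaré/coercivity depend only on L. Here a(u, u) = ∫(u')² + (4/9)·∫u².
Here 0 < c = 4/9 < 1. The condition a(u,u) ≥ α||u||_{H^1}² reads (1−α)∫(u')² ≥ (α−c)∫u². Any admissible α is ≤ 1 (rapidly oscillating u have ∫u²/∫(u')² → 0), and α = 1 would force 0 ≥ (1−c)∫u², impossible since c < 1; so 1−α > 0. By the sharp Poincaré inequality on H^1_0 of an interval of length L, ∫(u')² ≥ (π/L)²∫u² with equality for the first sine mode sin(π(x−x₀)/L) (x₀ the left endpoint), so the inequality holds for all u iff (1−α)(π/L)² ≥ α − c, i.e. α ≤ ((π/L)² + c)/((π/L)² + 1) = (1 + c(L/π)²)/(1 + (L/π)²). With (π/L)² = 9*π^2/4 and c = 4/9, the largest admissible constant is α = ((π/L)² + c)/((π/L)² + 1).
Simplifying, α = (16 + 81*π^2)/(9*(4 + 9*π^2)).


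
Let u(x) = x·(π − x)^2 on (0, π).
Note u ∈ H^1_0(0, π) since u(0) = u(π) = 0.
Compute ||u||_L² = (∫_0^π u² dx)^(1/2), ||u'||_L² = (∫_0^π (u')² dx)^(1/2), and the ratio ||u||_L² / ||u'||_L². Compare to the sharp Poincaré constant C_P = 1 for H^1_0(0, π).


||u||_L² / ||u'||_L² = sqrt(14)*π/14 < C_P = 1.

u(x) = x·(π − x)^2, so u'(x) = (x - π)*(3*x - π).
u(x) = x·(π − x)^2 vanishes at x = 0 and x = π, so u ∈ H^1_0(0, π). Differentiate via the product rule and integrate the resulting polynomials term by term.
  ∫_0^π u² dx = ∫_0^π (x^6 - 4*π*x^5 + 6*π^2*x^4 - 4*π^3*x^3 + π^4*x^2) dx. Term by term:
    ∫_0^π x^6 dx = π^7/7;  ∫_0^π -4*π*x^5 dx = -2*π^7/3;  ∫_0^π 6*π^2*x^4 dx = 6*π^7/5;
    ∫_0^π -4*π^3*x^3 dx = -π^7;  ∫_0^π π^4*x^2 dx = π^7/3.
  Sum: π^7/7 − 2*π^7/3 + 6*π^7/5 − π^7 + π^7/3 = π^7/105.
  ∫_0^π (u')² dx = ∫_0^π (9*x^4 - 24*π*x^3 + 22*π^2*x^2 - 8*π^3*x + π^4) dx. Term by term:
    ∫_0^π 9*x^4 dx = 9*π^5/5;  ∫_0^π -24*π*x^3 dx = -6*π^5;  ∫_0^π 22*π^2*x^2 dx = 22*π^5/3;
    ∫_0^π -8*π^3*x dx = -4*π^5;  ∫_0^π π^4 dx = π^5.
  Sum: 9*π^5/5 − 6*π^5 + 22*π^5/3 − 4*π^5 + π^5 = 2*π^5/15.
∫_0^π u² dx = π^7/105, so ||u||_L² = sqrt(105)*π^(7/2)/105.
∫_0^π (u')² dx = 2*π^5/15, so ||u'||_L² = sqrt(30)*π^(5/2)/15.
Ratio ||u||_L² / ||u'||_L² = sqrt(14)*π/14.
Sharp Poincaré constant on H^1_0(0, π) is C_P = L/π = 1, achieved by sin(x).
A polynomial bump cannot attain the sharp Poincaré constant (only the first sine eigenfunction does), so the ratio is strictly less than C_P, consistent with ||u||_L² ≤ C_P ||u'||_L².


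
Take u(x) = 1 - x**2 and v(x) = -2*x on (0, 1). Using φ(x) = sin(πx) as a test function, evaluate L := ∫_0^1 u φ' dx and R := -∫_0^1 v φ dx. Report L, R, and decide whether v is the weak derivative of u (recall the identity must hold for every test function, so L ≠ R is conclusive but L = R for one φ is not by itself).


LHS = 2/π, RHS = 2/π. Yes, v = u' weakly.

u(x) = 1 - x**2, classical derivative u'(x) = -2*x.
φ(x) = sin(πx), so φ'(x) = π*cos(π*x).
Note φ(0) = φ(1) = 0, so the boundary term u·φ vanishes.
LHS = ∫_0^1 u(x) φ'(x) dx = ∫_0^1 (-π*x^2*cos(π*x) + π*cos(π*x)) dx. Term by term:
  ∫_0^1 π*cos(π*x) dx = 0;  ∫_0^1 -π*x^2*cos(π*x) dx = 2/π.
Sum: 0 + 2/π = 2/π.
So LHS = 2/π.
∫_0^1 v(x) φ(x) dx = ∫_0^1 (-2*x*sin(π*x)) dx. Term by term:
  ∫_0^1 -2*x*sin(π*x) dx = -2/π.
So RHS = -∫_0^1 v(x) φ(x) dx = 2/π.
LHS = RHS, so the identity holds for this test φ.
Moreover u is smooth here and v(x) = u'(x) = -2*x pointwise, so the identity holds for every test function. Hence v is the weak derivative of u.
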